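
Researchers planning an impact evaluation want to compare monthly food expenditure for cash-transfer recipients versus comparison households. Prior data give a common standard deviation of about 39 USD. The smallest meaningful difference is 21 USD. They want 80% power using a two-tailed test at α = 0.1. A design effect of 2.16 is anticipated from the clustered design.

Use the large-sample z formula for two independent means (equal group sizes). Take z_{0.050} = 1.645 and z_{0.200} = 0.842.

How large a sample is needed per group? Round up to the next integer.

n = 93 per group

n = (z_{α/2} + z_β)² · (σ₁² + σ₂²) / δ²
  = (1.645 + 0.842)² · (2·39² = 3042) / 21²
  = 6.1852 · 3042 / 441
  = 42.67
Design effect: 2.16 × 42.67 = 92.16.
Round up → n = 93 per group.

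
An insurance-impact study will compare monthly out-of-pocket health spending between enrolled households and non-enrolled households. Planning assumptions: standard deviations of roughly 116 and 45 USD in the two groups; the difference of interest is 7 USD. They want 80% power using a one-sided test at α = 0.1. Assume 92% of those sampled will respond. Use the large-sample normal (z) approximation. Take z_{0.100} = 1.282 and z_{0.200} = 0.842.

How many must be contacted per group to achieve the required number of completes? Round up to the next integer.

n = (z_α + z_β)² · (σ₁² + σ₂²) / δ²
  = (1.282 + 0.842)² · (116² + 45² = 15481) / 7²
  = 4.5114 · 15481 / 49
  = 1425.32
Adjust for 92% response: 1425.32 / 0.92 = 1549.26.
Round up → n = 1550 per group.

n = 1550 per group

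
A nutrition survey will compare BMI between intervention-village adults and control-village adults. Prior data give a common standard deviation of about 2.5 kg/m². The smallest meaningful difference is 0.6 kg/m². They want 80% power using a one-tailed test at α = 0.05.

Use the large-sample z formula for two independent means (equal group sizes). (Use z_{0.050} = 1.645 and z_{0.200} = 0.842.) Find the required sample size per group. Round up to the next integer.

n = 215 per group

n = (z_α + z_β)² · (σ₁² + σ₂²) / δ²
  = (1.645 + 0.842)² · (2·2.5² = 12.5) / 0.6²
  = 6.1852 · 12.5 / 0.36
  = 214.76
Round up → n = 215 per group.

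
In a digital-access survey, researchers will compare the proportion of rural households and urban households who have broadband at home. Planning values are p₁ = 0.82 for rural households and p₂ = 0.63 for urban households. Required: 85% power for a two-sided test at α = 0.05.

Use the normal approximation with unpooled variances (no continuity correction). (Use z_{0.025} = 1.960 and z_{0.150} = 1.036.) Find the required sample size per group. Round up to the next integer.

n = (z_{α/2} + z_β)² · [p₁(1−p₁) + p₂(1−p₂)] / (p₁ − p₂)²
  = (1.960 + 1.036)² · (0.82·0.18 + 0.63·0.37) / (0.19)²
  = (2.996)² · (0.1476 + 0.2331) / 0.0361
  = 8.9760 · 0.3807 / 0.0361
  = 94.66
Round up → n = 95 per group.

n = 95 per group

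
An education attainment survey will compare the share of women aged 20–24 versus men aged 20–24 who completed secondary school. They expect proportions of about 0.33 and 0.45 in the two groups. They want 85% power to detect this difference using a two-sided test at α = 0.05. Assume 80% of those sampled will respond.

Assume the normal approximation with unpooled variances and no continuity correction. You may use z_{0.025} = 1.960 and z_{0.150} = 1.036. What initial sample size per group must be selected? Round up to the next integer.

n = 366 per group

n = (z_{α/2} + z_β)² · [p₁(1−p₁) + p₂(1−p₂)] / (p₁ − p₂)²
  = (1.960 + 1.036)² · (0.33·0.67 + 0.45·0.55) / (-0.12)²
  = (2.996)² · (0.2211 + 0.2475) / 0.0144
  = 8.9760 · 0.4686 / 0.0144
  = 292.09
Adjust for 80% response: 292.09 / 0.80 = 365.12.
Round up → n = 366 per group.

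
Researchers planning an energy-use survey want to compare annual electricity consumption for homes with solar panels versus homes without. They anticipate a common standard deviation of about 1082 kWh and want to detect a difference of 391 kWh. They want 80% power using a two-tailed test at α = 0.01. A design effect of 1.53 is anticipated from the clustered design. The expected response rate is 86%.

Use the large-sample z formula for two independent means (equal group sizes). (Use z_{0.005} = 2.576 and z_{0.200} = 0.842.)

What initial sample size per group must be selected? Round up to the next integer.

n = (z_{α/2} + z_β)² · (σ₁² + σ₂²) / δ²
  = (2.576 + 0.842)² · (2·1082² = 2341448) / 391²
  = 11.6827 · 2341448 / 152881
  = 178.93
Design effect: 1.53 × 178.93 = 273.76.
Adjust for 86% response: 273.76 / 0.86 = 318.32.
Round up → n = 319 per group.

n = 319 per group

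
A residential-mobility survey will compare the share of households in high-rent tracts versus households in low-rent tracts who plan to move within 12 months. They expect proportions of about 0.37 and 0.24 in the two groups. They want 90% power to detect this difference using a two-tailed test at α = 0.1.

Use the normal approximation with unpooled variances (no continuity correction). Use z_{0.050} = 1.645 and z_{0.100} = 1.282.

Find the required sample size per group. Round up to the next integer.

n = 211 per group

n = (z_{α/2} + z_β)² · [p₁(1−p₁) + p₂(1−p₂)] / (p₁ − p₂)²
  = (1.645 + 1.282)² · (0.37·0.63 + 0.24·0.76) / (0.13)²
  = (2.927)² · (0.2331 + 0.1824) / 0.0169
  = 8.5673 · 0.4155 / 0.0169
  = 210.63
Round up → n = 211 per group.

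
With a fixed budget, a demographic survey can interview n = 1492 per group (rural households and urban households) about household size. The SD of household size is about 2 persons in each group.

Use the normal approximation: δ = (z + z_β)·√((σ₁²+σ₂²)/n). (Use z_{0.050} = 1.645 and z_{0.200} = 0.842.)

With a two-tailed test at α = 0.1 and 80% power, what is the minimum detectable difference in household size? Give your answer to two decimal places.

δ = (z_{α/2} + z_β) · √((σ₁²+σ₂²)/n)
  = (1.645 + 0.842) · √(8/1492)
  = 2.487 · √0.00536
  = 2.487 · 0.0732
  = 0.1821

Minimum detectable difference ≈ 0.18 persons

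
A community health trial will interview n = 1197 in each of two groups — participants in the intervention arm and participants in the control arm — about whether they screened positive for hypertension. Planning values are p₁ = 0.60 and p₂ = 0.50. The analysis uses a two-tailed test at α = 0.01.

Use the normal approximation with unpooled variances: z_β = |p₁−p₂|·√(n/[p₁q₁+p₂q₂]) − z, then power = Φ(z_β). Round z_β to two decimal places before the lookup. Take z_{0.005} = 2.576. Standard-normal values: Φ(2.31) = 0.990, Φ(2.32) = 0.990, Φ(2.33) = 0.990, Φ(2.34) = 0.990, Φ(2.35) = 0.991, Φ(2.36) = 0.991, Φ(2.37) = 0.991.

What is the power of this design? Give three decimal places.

z_β = |p₁−p₂|·√(n/[p₁q₁+p₂q₂]) − z_{α/2}
    = 0.10 · √(1197/0.4900) − 2.576
    = 0.10 · 49.4253 − 2.576
    = 4.9425 − 2.576 = 2.3665 → 2.37
Power = Φ(2.37) = 0.991.

Power ≈ 0.991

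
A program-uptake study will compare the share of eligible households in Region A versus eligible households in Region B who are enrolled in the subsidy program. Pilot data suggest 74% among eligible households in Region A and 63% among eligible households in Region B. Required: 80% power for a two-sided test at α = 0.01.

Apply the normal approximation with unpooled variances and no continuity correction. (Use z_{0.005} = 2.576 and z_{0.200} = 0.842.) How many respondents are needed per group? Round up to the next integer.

n = 411 per group

n = (z_{α/2} + z_β)² · [p₁(1−p₁) + p₂(1−p₂)] / (p₁ − p₂)²
  = (2.576 + 0.842)² · (0.74·0.26 + 0.63·0.37) / (0.11)²
  = (3.418)² · (0.1924 + 0.2331) / 0.0121
  = 11.6827 · 0.4255 / 0.0121
  = 410.83
Round up → n = 411 per group.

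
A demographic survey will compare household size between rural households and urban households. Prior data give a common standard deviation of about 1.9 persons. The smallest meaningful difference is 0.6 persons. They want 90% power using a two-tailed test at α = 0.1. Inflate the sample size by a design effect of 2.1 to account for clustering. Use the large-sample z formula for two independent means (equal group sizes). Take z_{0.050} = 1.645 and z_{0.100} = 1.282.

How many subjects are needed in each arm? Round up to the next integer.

n = (z_{α/2} + z_β)² · (σ₁² + σ₂²) / δ²
  = (1.645 + 1.282)² · (2·1.9² = 7.22) / 0.6²
  = 8.5673 · 7.22 / 0.36
  = 171.82
Design effect: 2.1 × 171.82 = 360.83.
Round up → n = 361 per group.

n = 361 per group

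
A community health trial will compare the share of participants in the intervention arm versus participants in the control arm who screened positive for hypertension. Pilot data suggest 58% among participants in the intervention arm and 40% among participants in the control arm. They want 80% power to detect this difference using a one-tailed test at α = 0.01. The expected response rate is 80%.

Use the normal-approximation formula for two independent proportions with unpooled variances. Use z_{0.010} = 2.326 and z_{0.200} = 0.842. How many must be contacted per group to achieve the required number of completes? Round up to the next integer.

n = 188 per group

n = (z_α + z_β)² · [p₁(1−p₁) + p₂(1−p₂)] / (p₁ − p₂)²
  = (2.326 + 0.842)² · (0.58·0.42 + 0.40·0.60) / (0.18)²
  = (3.168)² · (0.2436 + 0.2400) / 0.0324
  = 10.0362 · 0.4836 / 0.0324
  = 149.80
Adjust for 80% response: 149.80 / 0.80 = 187.25.
Round up → n = 188 per group.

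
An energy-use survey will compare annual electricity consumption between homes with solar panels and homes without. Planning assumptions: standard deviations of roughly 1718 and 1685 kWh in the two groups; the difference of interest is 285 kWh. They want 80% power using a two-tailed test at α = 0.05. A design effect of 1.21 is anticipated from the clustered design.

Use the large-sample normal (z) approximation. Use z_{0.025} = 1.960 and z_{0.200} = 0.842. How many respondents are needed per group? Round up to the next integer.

n = (z_{α/2} + z_β)² · (σ₁² + σ₂²) / δ²
  = (1.960 + 0.842)² · (1718² + 1685² = 5790749) / 285²
  = 7.8512 · 5790749 / 81225
  = 559.73
Design effect: 1.21 × 559.73 = 677.28.
Round up → n = 678 per group.

n = 678 per group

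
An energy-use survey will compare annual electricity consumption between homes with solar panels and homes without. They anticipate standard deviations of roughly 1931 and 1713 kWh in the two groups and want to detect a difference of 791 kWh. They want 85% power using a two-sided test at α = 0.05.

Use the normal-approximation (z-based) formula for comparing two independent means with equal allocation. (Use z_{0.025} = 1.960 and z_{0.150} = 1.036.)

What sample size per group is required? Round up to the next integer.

n = 96 per group

n = (z_{α/2} + z_β)² · (σ₁² + σ₂²) / δ²
  = (1.960 + 1.036)² · (1931² + 1713² = 6663130) / 791²
  = 8.9760 · 6663130 / 625681
  = 95.59
Round up → n = 96 per group.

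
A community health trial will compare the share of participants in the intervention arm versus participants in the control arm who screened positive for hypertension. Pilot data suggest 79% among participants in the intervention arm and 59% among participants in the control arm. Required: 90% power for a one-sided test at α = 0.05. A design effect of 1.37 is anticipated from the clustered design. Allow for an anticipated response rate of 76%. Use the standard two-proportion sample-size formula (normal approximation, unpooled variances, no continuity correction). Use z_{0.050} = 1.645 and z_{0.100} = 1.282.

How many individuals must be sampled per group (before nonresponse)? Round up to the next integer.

n = (z_α + z_β)² · [p₁(1−p₁) + p₂(1−p₂)] / (p₁ − p₂)²
  = (1.645 + 1.282)² · (0.79·0.21 + 0.59·0.41) / (0.20)²
  = (2.927)² · (0.1659 + 0.2419) / 0.0400
  = 8.5673 · 0.4078 / 0.0400
  = 87.34
Design effect: 1.37 × 87.34 = 119.66.
Adjust for 76% response: 119.66 / 0.76 = 157.45.
Round up → n = 158 per group.

n = 158 per group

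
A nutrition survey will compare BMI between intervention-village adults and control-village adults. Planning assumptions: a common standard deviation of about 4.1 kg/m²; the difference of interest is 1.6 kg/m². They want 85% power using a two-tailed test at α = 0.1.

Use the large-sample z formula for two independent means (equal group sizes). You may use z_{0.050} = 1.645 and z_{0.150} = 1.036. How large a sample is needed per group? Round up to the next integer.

n = 95 per group

n = (z_{α/2} + z_β)² · (σ₁² + σ₂²) / δ²
  = (1.645 + 1.036)² · (2·4.1² = 33.62) / 1.6²
  = 7.1878 · 33.62 / 2.56
  = 94.40
Round up → n = 95 per group.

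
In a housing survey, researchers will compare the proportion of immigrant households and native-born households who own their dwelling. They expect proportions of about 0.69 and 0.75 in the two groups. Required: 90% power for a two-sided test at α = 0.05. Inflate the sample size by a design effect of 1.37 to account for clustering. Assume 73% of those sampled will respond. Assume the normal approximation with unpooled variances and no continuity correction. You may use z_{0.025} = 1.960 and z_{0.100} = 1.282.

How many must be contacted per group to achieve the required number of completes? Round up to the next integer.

n = (z_{α/2} + z_β)² · [p₁(1−p₁) + p₂(1−p₂)] / (p₁ − p₂)²
  = (1.960 + 1.282)² · (0.69·0.31 + 0.75·0.25) / (-0.06)²
  = (3.242)² · (0.2139 + 0.1875) / 0.0036
  = 10.5106 · 0.4014 / 0.0036
  = 1171.93
Design effect: 1.37 × 1171.93 = 1605.54.
Adjust for 73% response: 1605.54 / 0.73 = 2199.37.
Round up → n = 2200 per group.

n = 2200 per group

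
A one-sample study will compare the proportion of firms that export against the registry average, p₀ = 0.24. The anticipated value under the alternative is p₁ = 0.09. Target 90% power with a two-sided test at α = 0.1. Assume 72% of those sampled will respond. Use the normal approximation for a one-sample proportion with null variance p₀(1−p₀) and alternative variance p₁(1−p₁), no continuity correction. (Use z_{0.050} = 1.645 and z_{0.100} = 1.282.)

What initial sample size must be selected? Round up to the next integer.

n = [z_{α/2}·√(p₀q₀) + z_β·√(p₁q₁)]² / (p₁ − p₀)²
  = [1.645·√(0.24·0.76) + 1.282·√(0.09·0.91)]² / (-0.15)²
  = [1.645·0.4271 + 1.282·0.2862]² / 0.0225
  = [1.0694]² / 0.0225
  = 50.83
Adjust for 72% response: 50.83 / 0.72 = 70.60.
Round up → n = 71.

n = 71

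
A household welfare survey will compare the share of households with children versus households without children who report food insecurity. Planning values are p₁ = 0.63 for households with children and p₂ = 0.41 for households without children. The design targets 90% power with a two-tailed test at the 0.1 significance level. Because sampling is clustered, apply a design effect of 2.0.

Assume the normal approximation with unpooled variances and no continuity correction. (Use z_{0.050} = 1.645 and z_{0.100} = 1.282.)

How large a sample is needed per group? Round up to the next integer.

n = 169 per group

n = (z_{α/2} + z_β)² · [p₁(1−p₁) + p₂(1−p₂)] / (p₁ − p₂)²
  = (1.645 + 1.282)² · (0.63·0.37 + 0.41·0.59) / (0.22)²
  = (2.927)² · (0.2331 + 0.2419) / 0.0484
  = 8.5673 · 0.4750 / 0.0484
  = 84.08
Design effect: 2.0 × 84.08 = 168.16.
Round up → n = 169 per group.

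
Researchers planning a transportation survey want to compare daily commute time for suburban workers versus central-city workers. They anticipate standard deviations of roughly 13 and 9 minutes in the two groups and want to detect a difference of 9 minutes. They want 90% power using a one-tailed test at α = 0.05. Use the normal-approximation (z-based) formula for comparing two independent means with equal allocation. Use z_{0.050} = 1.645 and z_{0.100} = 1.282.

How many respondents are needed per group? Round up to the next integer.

n = 27 per group

n = (z_α + z_β)² · (σ₁² + σ₂²) / δ²
  = (1.645 + 1.282)² · (13² + 9² = 250) / 9²
  = 8.5673 · 250 / 81
  = 26.44
Round up → n = 27 per group.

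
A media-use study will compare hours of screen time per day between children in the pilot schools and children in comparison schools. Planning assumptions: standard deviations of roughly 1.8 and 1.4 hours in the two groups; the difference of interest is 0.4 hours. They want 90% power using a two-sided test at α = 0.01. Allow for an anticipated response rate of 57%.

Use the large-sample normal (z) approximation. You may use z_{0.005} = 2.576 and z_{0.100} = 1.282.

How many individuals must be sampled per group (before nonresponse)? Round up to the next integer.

n = (z_{α/2} + z_β)² · (σ₁² + σ₂²) / δ²
  = (2.576 + 1.282)² · (1.8² + 1.4² = 5.2) / 0.4²
  = 14.8842 · 5.2 / 0.16
  = 483.74
Adjust for 57% response: 483.74 / 0.57 = 848.66.
Round up → n = 849 per group.

n = 849 per group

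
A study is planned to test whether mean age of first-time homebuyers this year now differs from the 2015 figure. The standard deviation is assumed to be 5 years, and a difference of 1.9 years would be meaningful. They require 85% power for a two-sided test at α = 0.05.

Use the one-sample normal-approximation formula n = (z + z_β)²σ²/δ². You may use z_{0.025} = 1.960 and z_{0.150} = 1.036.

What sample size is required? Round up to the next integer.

n = (z_{α/2} + z_β)² · σ² / δ²
  = (1.960 + 1.036)² · 5² / 1.9²
  = 8.9760 · 25 / 3.61
  = 62.16
Round up → n = 63.

n = 63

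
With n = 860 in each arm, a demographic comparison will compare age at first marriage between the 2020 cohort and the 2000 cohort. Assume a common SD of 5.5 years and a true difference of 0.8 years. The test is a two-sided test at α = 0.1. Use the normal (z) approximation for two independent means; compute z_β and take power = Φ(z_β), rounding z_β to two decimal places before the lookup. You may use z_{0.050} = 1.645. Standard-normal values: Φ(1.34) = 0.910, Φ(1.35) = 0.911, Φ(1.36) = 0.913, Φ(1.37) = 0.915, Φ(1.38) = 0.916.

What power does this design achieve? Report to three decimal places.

z_β = δ·√(n/(σ₁²+σ₂²)) − z_{α/2}
    = 0.8 · √(860/60.5) − 1.645
    = 0.8 · 3.77026 − 1.645
    = 3.0162 − 1.645 = 1.3712 → 1.37
Power = Φ(1.37) = 0.915.

Power ≈ 0.915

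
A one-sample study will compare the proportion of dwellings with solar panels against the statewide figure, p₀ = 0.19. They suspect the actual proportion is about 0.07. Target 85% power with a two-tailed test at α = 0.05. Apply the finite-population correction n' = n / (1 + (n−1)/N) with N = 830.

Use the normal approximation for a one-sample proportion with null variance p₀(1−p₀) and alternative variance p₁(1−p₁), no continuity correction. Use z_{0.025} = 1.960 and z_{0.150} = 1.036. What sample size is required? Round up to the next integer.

n = [z_{α/2}·√(p₀q₀) + z_β·√(p₁q₁)]² / (p₁ − p₀)²
  = [1.960·√(0.19·0.81) + 1.036·√(0.07·0.93)]² / (-0.12)²
  = [1.960·0.3923 + 1.036·0.2551]² / 0.0144
  = [1.0332]² / 0.0144
  = 74.14
Finite-population correction (N = 830): 74.14 / (1 + (74.14 − 1)/830) = 68.13.
Round up → n = 69.

n = 69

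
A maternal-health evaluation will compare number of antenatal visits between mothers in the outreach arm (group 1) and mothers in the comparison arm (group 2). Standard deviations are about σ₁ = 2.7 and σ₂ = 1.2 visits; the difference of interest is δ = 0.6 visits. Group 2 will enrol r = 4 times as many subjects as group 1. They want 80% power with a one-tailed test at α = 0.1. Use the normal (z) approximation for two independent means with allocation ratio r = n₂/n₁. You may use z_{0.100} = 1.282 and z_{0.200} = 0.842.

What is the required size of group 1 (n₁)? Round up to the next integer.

n₁ = 96

n₁ = (z_α + z_β)² · (σ₁² + σ₂²/r) / δ²
   = (1.282 + 0.842)² · (2.7² + 1.2²/4) / 0.6²
   = 4.5114 · (7.29 + 0.36) / 0.36
   = 4.5114 · 7.65 / 0.36
   = 95.87
Round up → n₁ = 96; n₂ = r·n₁ = 4 × 96 = 384.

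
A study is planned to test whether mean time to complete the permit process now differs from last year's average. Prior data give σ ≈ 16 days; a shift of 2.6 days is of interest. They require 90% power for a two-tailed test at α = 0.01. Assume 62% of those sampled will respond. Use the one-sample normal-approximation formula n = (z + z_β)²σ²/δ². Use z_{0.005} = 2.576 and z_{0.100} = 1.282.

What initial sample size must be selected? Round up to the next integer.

n = (z_{α/2} + z_β)² · σ² / δ²
  = (2.576 + 1.282)² · 16² / 2.6²
  = 14.8842 · 256 / 6.76
  = 563.66
Adjust for 62% response: 563.66 / 0.62 = 909.13.
Round up → n = 910.

n = 910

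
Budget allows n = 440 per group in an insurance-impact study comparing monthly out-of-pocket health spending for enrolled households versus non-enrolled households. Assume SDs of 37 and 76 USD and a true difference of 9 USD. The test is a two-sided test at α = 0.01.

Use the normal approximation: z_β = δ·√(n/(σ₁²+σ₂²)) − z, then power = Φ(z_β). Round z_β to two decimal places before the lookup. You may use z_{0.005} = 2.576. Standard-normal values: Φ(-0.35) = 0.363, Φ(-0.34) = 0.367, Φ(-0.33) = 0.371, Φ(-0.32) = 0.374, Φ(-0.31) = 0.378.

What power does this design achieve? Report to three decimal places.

z_β = δ·√(n/(σ₁²+σ₂²)) − z_{α/2}
    = 9 · √(440/7145) − 2.576
    = 9 · 0.24816 − 2.576
    = 2.2334 − 2.576 = -0.3426 → -0.34
Power = Φ(-0.34) = 0.367.

Power ≈ 0.367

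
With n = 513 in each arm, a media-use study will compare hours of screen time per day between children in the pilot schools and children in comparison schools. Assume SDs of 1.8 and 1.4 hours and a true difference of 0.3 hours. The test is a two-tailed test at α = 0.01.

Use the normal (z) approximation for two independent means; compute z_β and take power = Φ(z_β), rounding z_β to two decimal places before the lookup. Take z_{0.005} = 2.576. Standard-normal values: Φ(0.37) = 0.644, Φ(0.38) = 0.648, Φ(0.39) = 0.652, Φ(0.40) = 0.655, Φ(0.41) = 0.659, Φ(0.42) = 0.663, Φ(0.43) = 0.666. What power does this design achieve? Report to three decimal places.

z_β = δ·√(n/(σ₁²+σ₂²)) − z_{α/2}
    = 0.3 · √(513/5.2) − 2.576
    = 0.3 · 9.93246 − 2.576
    = 2.9797 − 2.576 = 0.4037 → 0.40
Power = Φ(0.40) = 0.655.

Power ≈ 0.655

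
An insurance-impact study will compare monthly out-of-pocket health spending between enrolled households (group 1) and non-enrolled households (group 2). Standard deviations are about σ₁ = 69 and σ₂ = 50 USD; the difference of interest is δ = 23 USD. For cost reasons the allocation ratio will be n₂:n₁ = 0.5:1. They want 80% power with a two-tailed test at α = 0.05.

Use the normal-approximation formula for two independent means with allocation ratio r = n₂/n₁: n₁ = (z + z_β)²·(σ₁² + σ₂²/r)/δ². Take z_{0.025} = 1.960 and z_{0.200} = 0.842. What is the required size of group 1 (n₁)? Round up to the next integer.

n₁ = (z_{α/2} + z_β)² · (σ₁² + σ₂²/r) / δ²
   = (1.960 + 0.842)² · (69² + 50²/0.5) / 23²
   = 7.8512 · (4761 + 5000) / 529
   = 7.8512 · 9761 / 529
   = 144.87
Round up → n₁ = 145; n₂ = r·n₁ = 0.5 × 145 = 73.

n₁ = 145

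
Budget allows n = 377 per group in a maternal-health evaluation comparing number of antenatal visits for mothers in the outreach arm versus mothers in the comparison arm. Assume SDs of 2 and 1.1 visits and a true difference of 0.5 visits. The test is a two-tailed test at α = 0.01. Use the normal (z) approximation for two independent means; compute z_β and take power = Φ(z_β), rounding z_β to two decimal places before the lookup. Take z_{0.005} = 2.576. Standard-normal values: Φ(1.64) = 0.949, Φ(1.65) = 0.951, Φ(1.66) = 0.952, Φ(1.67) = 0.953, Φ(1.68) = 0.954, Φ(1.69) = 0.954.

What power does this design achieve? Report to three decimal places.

z_β = δ·√(n/(σ₁²+σ₂²)) − z_{α/2}
    = 0.5 · √(377/5.21) − 2.576
    = 0.5 · 8.50652 − 2.576
    = 4.2533 − 2.576 = 1.6773 → 1.68
Power = Φ(1.68) = 0.954.

Power ≈ 0.954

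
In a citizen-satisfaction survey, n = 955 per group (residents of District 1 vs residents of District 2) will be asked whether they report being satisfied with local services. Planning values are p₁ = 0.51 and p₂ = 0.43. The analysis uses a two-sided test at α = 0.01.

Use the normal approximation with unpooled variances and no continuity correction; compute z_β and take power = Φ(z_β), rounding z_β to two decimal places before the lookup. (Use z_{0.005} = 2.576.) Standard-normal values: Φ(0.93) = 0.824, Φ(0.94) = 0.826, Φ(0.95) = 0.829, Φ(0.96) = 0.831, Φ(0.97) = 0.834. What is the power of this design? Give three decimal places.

Power ≈ 0.826

z_β = |p₁−p₂|·√(n/[p₁q₁+p₂q₂]) − z_{α/2}
    = 0.08 · √(955/0.4950) − 2.576
    = 0.08 · 43.9237 − 2.576
    = 3.5139 − 2.576 = 0.9379 → 0.94
Power = Φ(0.94) = 0.826.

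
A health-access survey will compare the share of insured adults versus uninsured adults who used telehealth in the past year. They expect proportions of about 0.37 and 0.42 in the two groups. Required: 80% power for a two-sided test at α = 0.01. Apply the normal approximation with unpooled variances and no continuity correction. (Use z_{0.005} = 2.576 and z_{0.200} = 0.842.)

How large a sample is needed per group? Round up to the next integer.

n = (z_{α/2} + z_β)² · [p₁(1−p₁) + p₂(1−p₂)] / (p₁ − p₂)²
  = (2.576 + 0.842)² · (0.37·0.63 + 0.42·0.58) / (-0.05)²
  = (3.418)² · (0.2331 + 0.2436) / 0.0025
  = 11.6827 · 0.4767 / 0.0025
  = 2227.66
Round up → n = 2228 per group.

n = 2228 per group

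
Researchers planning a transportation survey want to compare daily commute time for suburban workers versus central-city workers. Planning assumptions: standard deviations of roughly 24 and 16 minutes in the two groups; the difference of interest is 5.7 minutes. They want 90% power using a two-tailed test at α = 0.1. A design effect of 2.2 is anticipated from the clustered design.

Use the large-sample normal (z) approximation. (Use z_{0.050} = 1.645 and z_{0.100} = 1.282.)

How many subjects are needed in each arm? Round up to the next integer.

n = 483 per group

n = (z_{α/2} + z_β)² · (σ₁² + σ₂²) / δ²
  = (1.645 + 1.282)² · (24² + 16² = 832) / 5.7²
  = 8.5673 · 832 / 32.49
  = 219.39
Design effect: 2.2 × 219.39 = 482.66.
Round up → n = 483 per group.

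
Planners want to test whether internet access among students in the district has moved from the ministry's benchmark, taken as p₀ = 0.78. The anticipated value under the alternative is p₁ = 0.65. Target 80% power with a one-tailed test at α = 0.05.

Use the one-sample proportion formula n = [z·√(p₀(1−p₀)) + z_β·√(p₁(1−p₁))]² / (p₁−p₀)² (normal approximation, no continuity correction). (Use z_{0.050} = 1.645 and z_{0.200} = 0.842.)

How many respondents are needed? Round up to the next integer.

n = 70

n = [z_α·√(p₀q₀) + z_β·√(p₁q₁)]² / (p₁ − p₀)²
  = [1.645·√(0.78·0.22) + 0.842·√(0.65·0.35)]² / (-0.13)²
  = [1.645·0.4142 + 0.842·0.4770]² / 0.0169
  = [1.0830]² / 0.0169
  = 69.41
Round up → n = 70.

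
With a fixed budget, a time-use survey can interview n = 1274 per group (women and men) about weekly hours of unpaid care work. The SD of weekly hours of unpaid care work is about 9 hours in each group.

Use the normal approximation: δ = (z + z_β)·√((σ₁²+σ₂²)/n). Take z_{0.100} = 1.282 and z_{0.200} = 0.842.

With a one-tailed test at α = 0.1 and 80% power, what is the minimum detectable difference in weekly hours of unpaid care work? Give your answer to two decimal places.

δ = (z_α + z_β) · √((σ₁²+σ₂²)/n)
  = (1.282 + 0.842) · √(162/1274)
  = 2.124 · √0.12716
  = 2.124 · 0.3566
  = 0.7574

Minimum detectable difference ≈ 0.76 hours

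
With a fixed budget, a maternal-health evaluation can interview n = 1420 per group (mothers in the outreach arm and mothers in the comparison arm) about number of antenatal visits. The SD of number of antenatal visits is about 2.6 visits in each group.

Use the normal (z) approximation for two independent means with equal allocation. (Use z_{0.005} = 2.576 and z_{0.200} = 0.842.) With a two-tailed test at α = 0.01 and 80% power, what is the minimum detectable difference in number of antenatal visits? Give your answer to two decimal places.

Minimum detectable difference ≈ 0.33 visits

δ = (z_{α/2} + z_β) · √((σ₁²+σ₂²)/n)
  = (2.576 + 0.842) · √(13.52/1420)
  = 3.418 · √0.00952
  = 3.418 · 0.0976
  = 0.3335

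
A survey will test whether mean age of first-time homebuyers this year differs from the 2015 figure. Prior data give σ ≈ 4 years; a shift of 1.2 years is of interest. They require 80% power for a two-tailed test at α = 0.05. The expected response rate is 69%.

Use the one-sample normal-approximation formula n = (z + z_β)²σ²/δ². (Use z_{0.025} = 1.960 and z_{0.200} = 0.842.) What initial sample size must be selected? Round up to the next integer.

n = (z_{α/2} + z_β)² · σ² / δ²
  = (1.960 + 0.842)² · 4² / 1.2²
  = 7.8512 · 16 / 1.44
  = 87.24
Adjust for 69% response: 87.24 / 0.69 = 126.43.
Round up → n = 127.

n = 127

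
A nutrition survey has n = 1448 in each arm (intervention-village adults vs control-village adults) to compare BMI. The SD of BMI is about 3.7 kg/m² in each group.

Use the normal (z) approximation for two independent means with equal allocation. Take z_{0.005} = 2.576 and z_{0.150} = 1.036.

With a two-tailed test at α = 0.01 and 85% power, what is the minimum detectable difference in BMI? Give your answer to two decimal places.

δ = (z_{α/2} + z_β) · √((σ₁²+σ₂²)/n)
  = (2.576 + 1.036) · √(27.38/1448)
  = 3.612 · √0.01891
  = 3.612 · 0.1375
  = 0.4967

Minimum detectable difference ≈ 0.50 kg/m²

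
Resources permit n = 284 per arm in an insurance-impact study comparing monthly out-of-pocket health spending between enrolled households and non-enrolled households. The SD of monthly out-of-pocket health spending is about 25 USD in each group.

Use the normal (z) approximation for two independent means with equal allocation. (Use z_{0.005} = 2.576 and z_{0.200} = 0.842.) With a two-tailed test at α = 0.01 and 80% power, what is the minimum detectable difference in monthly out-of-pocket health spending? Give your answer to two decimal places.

δ = (z_{α/2} + z_β) · √((σ₁²+σ₂²)/n)
  = (2.576 + 0.842) · √(1250/284)
  = 3.418 · √4.4014
  = 3.418 · 2.0980
  = 7.1708

Minimum detectable difference ≈ 7.17 USD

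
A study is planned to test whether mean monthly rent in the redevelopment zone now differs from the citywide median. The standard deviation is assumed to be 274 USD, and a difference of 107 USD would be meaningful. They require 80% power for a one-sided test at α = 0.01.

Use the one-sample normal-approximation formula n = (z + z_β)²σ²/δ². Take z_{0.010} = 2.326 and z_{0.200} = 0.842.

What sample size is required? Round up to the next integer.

n = (z_α + z_β)² · σ² / δ²
  = (2.326 + 0.842)² · 274² / 107²
  = 10.0362 · 75076 / 11449
  = 65.81
Round up → n = 66.

n = 66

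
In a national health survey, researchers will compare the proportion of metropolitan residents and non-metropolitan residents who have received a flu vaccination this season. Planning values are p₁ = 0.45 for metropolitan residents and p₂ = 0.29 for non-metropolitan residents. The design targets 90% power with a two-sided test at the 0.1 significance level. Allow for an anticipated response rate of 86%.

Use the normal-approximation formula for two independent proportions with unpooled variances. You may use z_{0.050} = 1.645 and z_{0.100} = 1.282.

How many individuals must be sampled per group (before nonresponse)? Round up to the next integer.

n = 177 per group

n = (z_{α/2} + z_β)² · [p₁(1−p₁) + p₂(1−p₂)] / (p₁ − p₂)²
  = (1.645 + 1.282)² · (0.45·0.55 + 0.29·0.71) / (0.16)²
  = (2.927)² · (0.2475 + 0.2059) / 0.0256
  = 8.5673 · 0.4534 / 0.0256
  = 151.74
Adjust for 86% response: 151.74 / 0.86 = 176.44.
Round up → n = 177 per group.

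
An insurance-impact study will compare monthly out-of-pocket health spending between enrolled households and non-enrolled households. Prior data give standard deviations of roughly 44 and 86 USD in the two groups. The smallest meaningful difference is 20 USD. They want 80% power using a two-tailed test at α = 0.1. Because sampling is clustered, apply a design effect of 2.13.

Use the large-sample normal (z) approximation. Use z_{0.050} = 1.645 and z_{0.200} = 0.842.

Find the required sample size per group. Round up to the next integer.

n = (z_{α/2} + z_β)² · (σ₁² + σ₂²) / δ²
  = (1.645 + 0.842)² · (44² + 86² = 9332) / 20²
  = 6.1852 · 9332 / 400
  = 144.30
Design effect: 2.13 × 144.30 = 307.36.
Round up → n = 308 per group.

n = 308 per group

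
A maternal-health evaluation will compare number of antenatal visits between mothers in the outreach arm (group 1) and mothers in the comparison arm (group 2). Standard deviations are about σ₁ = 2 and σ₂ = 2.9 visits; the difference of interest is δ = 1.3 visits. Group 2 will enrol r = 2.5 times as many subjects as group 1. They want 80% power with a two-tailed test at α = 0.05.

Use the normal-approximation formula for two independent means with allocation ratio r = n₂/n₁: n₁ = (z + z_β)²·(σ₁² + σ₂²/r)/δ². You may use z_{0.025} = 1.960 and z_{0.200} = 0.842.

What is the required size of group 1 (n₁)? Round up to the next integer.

n₁ = (z_{α/2} + z_β)² · (σ₁² + σ₂²/r) / δ²
   = (1.960 + 0.842)² · (2² + 2.9²/2.5) / 1.3²
   = 7.8512 · (4 + 3.364) / 1.69
   = 7.8512 · 7.364 / 1.69
   = 34.21
Round up → n₁ = 35; n₂ = r·n₁ = 2.5 × 35 = 88.

n₁ = 35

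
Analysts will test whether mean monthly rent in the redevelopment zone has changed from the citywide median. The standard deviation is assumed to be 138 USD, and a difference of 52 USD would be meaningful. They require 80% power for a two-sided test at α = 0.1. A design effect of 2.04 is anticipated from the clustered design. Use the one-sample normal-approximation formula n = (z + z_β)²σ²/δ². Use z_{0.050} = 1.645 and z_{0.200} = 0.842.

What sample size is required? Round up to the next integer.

n = (z_{α/2} + z_β)² · σ² / δ²
  = (1.645 + 0.842)² · 138² / 52²
  = 6.1852 · 19044 / 2704
  = 43.56
Design effect: 2.04 × 43.56 = 88.87.
Round up → n = 89.

n = 89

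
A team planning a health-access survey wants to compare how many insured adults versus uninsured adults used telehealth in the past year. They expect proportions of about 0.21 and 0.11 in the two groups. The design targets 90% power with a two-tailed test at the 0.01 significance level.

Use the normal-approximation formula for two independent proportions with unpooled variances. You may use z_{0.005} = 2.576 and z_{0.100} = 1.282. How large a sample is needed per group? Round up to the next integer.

n = (z_{α/2} + z_β)² · [p₁(1−p₁) + p₂(1−p₂)] / (p₁ − p₂)²
  = (2.576 + 1.282)² · (0.21·0.79 + 0.11·0.89) / (0.10)²
  = (3.858)² · (0.1659 + 0.0979) / 0.0100
  = 14.8842 · 0.2638 / 0.0100
  = 392.64
Round up → n = 393 per group.

n = 393 per group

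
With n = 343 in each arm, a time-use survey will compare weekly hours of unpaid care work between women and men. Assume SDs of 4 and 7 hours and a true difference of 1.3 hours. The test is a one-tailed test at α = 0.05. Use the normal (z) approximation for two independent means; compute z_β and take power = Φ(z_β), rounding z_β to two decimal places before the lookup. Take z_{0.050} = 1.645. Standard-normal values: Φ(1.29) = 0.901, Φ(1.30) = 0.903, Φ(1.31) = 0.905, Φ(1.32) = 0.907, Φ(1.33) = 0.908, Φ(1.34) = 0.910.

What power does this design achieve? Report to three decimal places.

Power ≈ 0.910

z_β = δ·√(n/(σ₁²+σ₂²)) − z_α
    = 1.3 · √(343/65) − 1.645
    = 1.3 · 2.29716 − 1.645
    = 2.9863 − 1.645 = 1.3413 → 1.34
Power = Φ(1.34) = 0.910.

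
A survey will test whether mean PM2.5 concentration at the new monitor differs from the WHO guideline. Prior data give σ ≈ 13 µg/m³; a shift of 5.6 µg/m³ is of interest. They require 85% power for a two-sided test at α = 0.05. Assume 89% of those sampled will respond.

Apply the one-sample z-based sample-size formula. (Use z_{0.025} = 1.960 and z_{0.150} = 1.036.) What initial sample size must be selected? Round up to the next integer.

n = 55

n = (z_{α/2} + z_β)² · σ² / δ²
  = (1.960 + 1.036)² · 13² / 5.6²
  = 8.9760 · 169 / 31.36
  = 48.37
Adjust for 89% response: 48.37 / 0.89 = 54.35.
Round up → n = 55.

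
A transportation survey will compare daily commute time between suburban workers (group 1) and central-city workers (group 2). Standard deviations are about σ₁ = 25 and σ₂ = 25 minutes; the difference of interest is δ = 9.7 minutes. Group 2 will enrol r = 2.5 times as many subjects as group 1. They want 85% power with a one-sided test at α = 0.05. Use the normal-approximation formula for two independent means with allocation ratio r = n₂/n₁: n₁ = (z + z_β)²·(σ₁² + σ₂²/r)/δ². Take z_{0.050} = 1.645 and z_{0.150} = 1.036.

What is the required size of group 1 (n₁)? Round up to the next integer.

n₁ = (z_α + z_β)² · (σ₁² + σ₂²/r) / δ²
   = (1.645 + 1.036)² · (25² + 25²/2.5) / 9.7²
   = 7.1878 · (625 + 250) / 94.09
   = 7.1878 · 875 / 94.09
   = 66.84
Round up → n₁ = 67; n₂ = r·n₁ = 2.5 × 67 = 168.

n₁ = 67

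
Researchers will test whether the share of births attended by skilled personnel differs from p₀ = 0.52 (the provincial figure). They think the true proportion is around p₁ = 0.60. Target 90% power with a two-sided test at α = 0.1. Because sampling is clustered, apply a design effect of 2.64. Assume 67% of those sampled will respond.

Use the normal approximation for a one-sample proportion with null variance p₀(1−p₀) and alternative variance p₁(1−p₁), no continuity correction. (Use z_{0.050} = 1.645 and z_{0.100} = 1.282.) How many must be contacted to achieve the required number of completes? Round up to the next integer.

n = [z_{α/2}·√(p₀q₀) + z_β·√(p₁q₁)]² / (p₁ − p₀)²
  = [1.645·√(0.52·0.48) + 1.282·√(0.60·0.40)]² / (0.08)²
  = [1.645·0.4996 + 1.282·0.4899]² / 0.0064
  = [1.4499]² / 0.0064
  = 328.47
Design effect: 2.64 × 328.47 = 867.15.
Adjust for 67% response: 867.15 / 0.67 = 1294.25.
Round up → n = 1295.

n = 1295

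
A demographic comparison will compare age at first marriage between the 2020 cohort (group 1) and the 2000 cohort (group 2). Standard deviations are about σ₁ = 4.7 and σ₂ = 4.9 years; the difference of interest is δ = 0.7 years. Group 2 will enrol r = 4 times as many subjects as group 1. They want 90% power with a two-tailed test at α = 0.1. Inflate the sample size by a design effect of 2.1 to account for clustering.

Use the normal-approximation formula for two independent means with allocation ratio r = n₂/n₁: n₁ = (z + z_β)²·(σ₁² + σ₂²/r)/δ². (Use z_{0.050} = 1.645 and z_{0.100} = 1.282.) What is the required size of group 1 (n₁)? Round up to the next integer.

n₁ = 1032

n₁ = (z_{α/2} + z_β)² · (σ₁² + σ₂²/r) / δ²
   = (1.645 + 1.282)² · (4.7² + 4.9²/4) / 0.7²
   = 8.5673 · (22.09 + 6.0025) / 0.49
   = 8.5673 · 28.0925 / 0.49
   = 491.18
Design effect: 2.1 × 491.18 = 1031.48.
Round up → n₁ = 1032; n₂ = r·n₁ = 4 × 1032 = 4128.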